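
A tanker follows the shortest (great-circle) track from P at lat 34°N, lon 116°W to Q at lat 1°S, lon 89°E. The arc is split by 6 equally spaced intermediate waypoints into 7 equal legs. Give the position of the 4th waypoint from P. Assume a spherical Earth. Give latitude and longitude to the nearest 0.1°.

From cos δ = sin φ₁ sin φ₂ + cos φ₁ cos φ₂ cos Δλ, the central angle is δ ≈ 2.436 rad (139.6°).
Interpolate at f = 4/7 with slerp weights a = sin((1−f)δ)/sin δ ≈ 1.332, b = sin(fδ)/sin δ ≈ 1.517.
p = a·p₁ + b·p₂ ≈ (-0.458, 0.524, 0.719); φ = arcsin(p_z) ≈ 45.94°, λ = atan2(p_y, p_x) ≈ 131.16°.

≈ lat 45.9°N, lon 131.2°E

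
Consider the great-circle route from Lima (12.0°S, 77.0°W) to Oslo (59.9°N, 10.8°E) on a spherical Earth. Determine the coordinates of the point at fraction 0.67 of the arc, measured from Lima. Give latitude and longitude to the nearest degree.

≈ 44°N, 37°W

From cos δ = sin φ₁ sin φ₂ + cos φ₁ cos φ₂ cos Δλ, the central angle is δ ≈ 1.733 rad (99.3°).
Interpolate at f = 0.67 with slerp weights a = sin((1−f)δ)/sin δ ≈ 0.548, b = sin(fδ)/sin δ ≈ 0.929.
p = a·p₁ + b·p₂ ≈ (0.578, -0.435, 0.690); φ = arcsin(p_z) ≈ 43.63°, λ = atan2(p_y, p_x) ≈ -36.96°.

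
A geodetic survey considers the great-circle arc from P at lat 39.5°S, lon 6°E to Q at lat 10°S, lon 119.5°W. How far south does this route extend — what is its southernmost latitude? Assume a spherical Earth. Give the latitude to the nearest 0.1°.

≈ 49.0°S

The great circle lies in the plane with unit normal n̂ = (p₁ × p₂)/|p₁ × p₂|.
Here n̂_z ≈ -0.656; the vertex latitude is φ_max = arccos|n̂_z| ≈ 49.0°.
Check via Clairaut: cos φ_max = |cos φ₁| · sin C = cos(39.5°)·sin(121.8°) ≈ 0.656, again giving ≈ 49.0°.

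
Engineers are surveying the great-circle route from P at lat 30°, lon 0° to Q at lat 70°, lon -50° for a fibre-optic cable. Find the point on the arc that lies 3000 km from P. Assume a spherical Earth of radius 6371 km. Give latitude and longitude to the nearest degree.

≈ lat 54°, lon -16°

The haversine formula gives a central angle δ ≈ 0.850 rad (48.7°) between the endpoints. The total great-circle distance is δ·R ≈ 0.850 × 6371 ≈ 5413 km, so the target fraction is f = 3000/5413 ≈ 0.554.
Interpolate at f ≈ 0.554 with slerp weights a = sin((1−f)δ)/sin δ ≈ 0.492, b = sin(fδ)/sin δ ≈ 0.604.
p = a·p₁ + b·p₂ ≈ (0.559, -0.158, 0.814); φ = arcsin(p_z) ≈ 54.47°, λ = atan2(p_y, p_x) ≈ -15.80°.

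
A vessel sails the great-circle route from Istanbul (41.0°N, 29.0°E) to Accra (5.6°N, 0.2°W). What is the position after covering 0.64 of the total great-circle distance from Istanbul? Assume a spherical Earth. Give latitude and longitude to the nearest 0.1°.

Convert each endpoint to a unit vector on the sphere (x = cos φ cos λ, y = cos φ sin λ, z = sin φ).
The central angle between the endpoints is δ = arccos(p₁·p₂) ≈ 0.767 rad (44.0°).
Interpolate at f = 0.64 with slerp weights a = sin((1−f)δ)/sin δ ≈ 0.393, b = sin(fδ)/sin δ ≈ 0.679.
p = a·p₁ + b·p₂ ≈ (0.935, 0.141, 0.324); φ = arcsin(p_z) ≈ 18.91°, λ = atan2(p_y, p_x) ≈ 8.60°.

≈ 18.9°N, 8.6°E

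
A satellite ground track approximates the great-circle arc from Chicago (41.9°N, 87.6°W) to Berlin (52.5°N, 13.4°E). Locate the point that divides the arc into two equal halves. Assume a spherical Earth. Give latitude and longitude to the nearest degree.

Write both endpoints as unit vectors p₁, p₂ with components (cos φ cos λ, cos φ sin λ, sin φ).
The central angle between the endpoints is δ = arccos(p₁·p₂) ≈ 1.111 rad (63.7°).
Interpolate at f = 1/2 with slerp weights a = sin((1−f)δ)/sin δ ≈ 0.589, b = sin(fδ)/sin δ ≈ 0.589.
p = a·p₁ + b·p₂ ≈ (0.367, -0.355, 0.860); φ = arcsin(p_z) ≈ 59.32°, λ = atan2(p_y, p_x) ≈ -44.03°.

≈ 59°N, 44°W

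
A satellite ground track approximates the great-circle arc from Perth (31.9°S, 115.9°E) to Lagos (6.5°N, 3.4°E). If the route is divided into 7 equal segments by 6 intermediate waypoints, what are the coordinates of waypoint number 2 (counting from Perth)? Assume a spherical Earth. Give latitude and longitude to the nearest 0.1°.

≈ (29.9°S, 78.3°E)

The haversine formula gives a central angle δ ≈ 1.963 rad (112.5°) between the endpoints.
Interpolate at f = 2/7 with slerp weights a = sin((1−f)δ)/sin δ ≈ 1.067, b = sin(fδ)/sin δ ≈ 0.576.
p = a·p₁ + b·p₂ ≈ (0.175, 0.849, -0.499); φ = arcsin(p_z) ≈ -29.91°, λ = atan2(p_y, p_x) ≈ 78.32°.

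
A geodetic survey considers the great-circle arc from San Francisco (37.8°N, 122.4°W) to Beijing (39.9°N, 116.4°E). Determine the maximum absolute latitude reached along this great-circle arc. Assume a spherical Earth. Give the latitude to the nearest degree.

The great circle lies in the plane with unit normal n̂ = (p₁ × p₂)/|p₁ × p₂|.
Here n̂_z ≈ -0.520; the vertex latitude is φ_max = arccos|n̂_z| ≈ 58.7°.
Check via Clairaut: cos φ_max = |cos φ₁| · sin C = cos(37.8°)·sin(41.2°) ≈ 0.520, again giving ≈ 58.7°.

≈ 59°N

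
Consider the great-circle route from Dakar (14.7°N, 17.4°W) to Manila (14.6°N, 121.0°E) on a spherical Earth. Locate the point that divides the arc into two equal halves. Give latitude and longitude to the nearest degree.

The haversine formula gives a central angle δ ≈ 2.260 rad (129.5°) between the endpoints.
Interpolate at f = 1/2 with slerp weights a = sin((1−f)δ)/sin δ ≈ 1.172, b = sin(fδ)/sin δ ≈ 1.172.
p = a·p₁ + b·p₂ ≈ (0.498, 0.633, 0.593); φ = arcsin(p_z) ≈ 36.36°, λ = atan2(p_y, p_x) ≈ 51.83°.

≈ 36°N, 52°E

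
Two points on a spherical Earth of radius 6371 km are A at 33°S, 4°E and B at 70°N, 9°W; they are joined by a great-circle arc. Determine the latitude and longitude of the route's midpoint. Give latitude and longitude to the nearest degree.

≈ 19°N, 0°E

Convert each endpoint to a unit vector on the sphere (x = cos φ cos λ, y = cos φ sin λ, z = sin φ).
The central angle between the endpoints is δ = arccos(p₁·p₂) ≈ 1.805 rad (103.4°).
Interpolate at f = 1/2 with slerp weights a = sin((1−f)δ)/sin δ ≈ 0.807, b = sin(fδ)/sin δ ≈ 0.807.
p = a·p₁ + b·p₂ ≈ (0.948, 0.004, 0.319); φ = arcsin(p_z) ≈ 18.59°, λ = atan2(p_y, p_x) ≈ 0.24°.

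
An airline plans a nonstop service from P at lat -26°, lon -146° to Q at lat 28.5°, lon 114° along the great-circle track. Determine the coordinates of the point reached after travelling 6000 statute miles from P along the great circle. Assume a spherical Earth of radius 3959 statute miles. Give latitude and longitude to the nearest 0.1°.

The haversine formula gives a central angle δ ≈ 1.924 rad (110.3°) between the endpoints. The total great-circle distance is δ·R ≈ 1.924 × 3959 ≈ 7619 mi, so the target fraction is f = 6000/7619 ≈ 0.788.
Interpolate at f ≈ 0.788 with slerp weights a = sin((1−f)δ)/sin δ ≈ 0.424, b = sin(fδ)/sin δ ≈ 1.064.
p = a·p₁ + b·p₂ ≈ (-0.696, 0.641, 0.322); φ = arcsin(p_z) ≈ 18.79°, λ = atan2(p_y, p_x) ≈ 137.35°.

≈ lat 18.8°, lon 137.3°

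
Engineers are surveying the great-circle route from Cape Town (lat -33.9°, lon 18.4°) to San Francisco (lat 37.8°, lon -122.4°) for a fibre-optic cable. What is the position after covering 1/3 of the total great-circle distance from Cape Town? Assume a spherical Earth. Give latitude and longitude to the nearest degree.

Write both endpoints as unit vectors p₁, p₂ with components (cos φ cos λ, cos φ sin λ, sin φ).
The central angle between the endpoints is δ = arccos(p₁·p₂) ≈ 2.587 rad (148.2°).
Interpolate at f = 1/3 with slerp weights a = sin((1−f)δ)/sin δ ≈ 1.876, b = sin(fδ)/sin δ ≈ 1.442.
p = a·p₁ + b·p₂ ≈ (0.867, -0.470, -0.163); φ = arcsin(p_z) ≈ -9.37°, λ = atan2(p_y, p_x) ≈ -28.47°.

≈ lat -9°, lon -28°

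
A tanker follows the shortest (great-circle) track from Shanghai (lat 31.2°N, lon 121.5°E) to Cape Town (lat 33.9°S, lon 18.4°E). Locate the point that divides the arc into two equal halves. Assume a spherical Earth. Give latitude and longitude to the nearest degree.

Convert each endpoint to a unit vector on the sphere (x = cos φ cos λ, y = cos φ sin λ, z = sin φ).
The central angle between the endpoints is δ = arccos(p₁·p₂) ≈ 2.037 rad (116.7°).
Interpolate at f = 1/2 with slerp weights a = sin((1−f)δ)/sin δ ≈ 0.953, b = sin(fδ)/sin δ ≈ 0.953.
p = a·p₁ + b·p₂ ≈ (0.325, 0.945, -0.038); φ = arcsin(p_z) ≈ -2.17°, λ = atan2(p_y, p_x) ≈ 71.04°.

≈ lat 2°S, lon 71°E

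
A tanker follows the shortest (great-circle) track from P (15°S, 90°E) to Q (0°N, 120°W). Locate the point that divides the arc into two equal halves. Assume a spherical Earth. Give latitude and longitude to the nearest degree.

≈ (27°S, 169°E)

From cos δ = sin φ₁ sin φ₂ + cos φ₁ cos φ₂ cos Δλ, the central angle is δ ≈ 2.562 rad (146.8°).
Interpolate at f = 1/2 with slerp weights a = sin((1−f)δ)/sin δ ≈ 1.749, b = sin(fδ)/sin δ ≈ 1.749.
p = a·p₁ + b·p₂ ≈ (-0.874, 0.175, -0.453); φ = arcsin(p_z) ≈ -26.91°, λ = atan2(p_y, p_x) ≈ 168.70°.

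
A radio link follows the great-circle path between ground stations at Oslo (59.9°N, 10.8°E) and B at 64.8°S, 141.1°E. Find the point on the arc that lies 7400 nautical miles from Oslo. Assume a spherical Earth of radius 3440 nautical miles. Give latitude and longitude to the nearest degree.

The haversine formula gives a central angle δ ≈ 2.741 rad (157.1°) between the endpoints. The total great-circle distance is δ·R ≈ 2.741 × 3440 ≈ 9430 nmi, so the target fraction is f = 7400/9430 ≈ 0.785.
Interpolate at f ≈ 0.785 with slerp weights a = sin((1−f)δ)/sin δ ≈ 1.428, b = sin(fδ)/sin δ ≈ 2.146.
p = a·p₁ + b·p₂ ≈ (-0.008, 0.708, -0.706); φ = arcsin(p_z) ≈ -44.94°, λ = atan2(p_y, p_x) ≈ 90.62°.

≈ 45°S, 91°E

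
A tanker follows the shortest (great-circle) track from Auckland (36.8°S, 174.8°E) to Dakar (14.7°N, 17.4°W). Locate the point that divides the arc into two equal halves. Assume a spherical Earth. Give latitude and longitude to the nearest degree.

≈ (54°S, 60°W)

Convert each endpoint to a unit vector on the sphere (x = cos φ cos λ, y = cos φ sin λ, z = sin φ).
The central angle between the endpoints is δ = arccos(p₁·p₂) ≈ 2.712 rad (155.4°).
Interpolate at f = 1/2 with slerp weights a = sin((1−f)δ)/sin δ ≈ 2.345, b = sin(fδ)/sin δ ≈ 2.345.
p = a·p₁ + b·p₂ ≈ (0.294, -0.508, -0.809); φ = arcsin(p_z) ≈ -54.05°, λ = atan2(p_y, p_x) ≈ -59.91°.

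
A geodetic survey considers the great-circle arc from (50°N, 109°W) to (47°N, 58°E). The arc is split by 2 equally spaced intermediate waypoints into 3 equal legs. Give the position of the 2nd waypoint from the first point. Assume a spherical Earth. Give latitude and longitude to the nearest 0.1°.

≈ (73.7°N, 44.1°E)

The haversine formula gives a central angle δ ≈ 1.437 rad (82.4°) between the endpoints.
Interpolate at f = 2/3 with slerp weights a = sin((1−f)δ)/sin δ ≈ 0.465, b = sin(fδ)/sin δ ≈ 0.826.
p = a·p₁ + b·p₂ ≈ (0.201, 0.195, 0.960); φ = arcsin(p_z) ≈ 73.75°, λ = atan2(p_y, p_x) ≈ 44.10°.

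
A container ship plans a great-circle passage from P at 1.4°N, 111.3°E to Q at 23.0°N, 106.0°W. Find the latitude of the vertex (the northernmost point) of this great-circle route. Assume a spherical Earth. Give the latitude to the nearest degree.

≈ 36°N

The great circle lies in the plane with unit normal n̂ = (p₁ × p₂)/|p₁ × p₂|.
Here n̂_z ≈ +0.807; the vertex latitude is φ_max = arccos|n̂_z| ≈ 36.2°.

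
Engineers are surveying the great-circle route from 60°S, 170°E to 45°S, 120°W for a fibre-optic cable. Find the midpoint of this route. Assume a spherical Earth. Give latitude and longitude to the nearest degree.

Convert each endpoint to a unit vector on the sphere (x = cos φ cos λ, y = cos φ sin λ, z = sin φ).
The central angle between the endpoints is δ = arccos(p₁·p₂) ≈ 0.748 rad (42.8°).
Interpolate at f = 1/2 with slerp weights a = sin((1−f)δ)/sin δ ≈ 0.537, b = sin(fδ)/sin δ ≈ 0.537.
p = a·p₁ + b·p₂ ≈ (-0.454, -0.282, -0.845); φ = arcsin(p_z) ≈ -57.66°, λ = atan2(p_y, p_x) ≈ -148.15°.

≈ 58°S, 148°W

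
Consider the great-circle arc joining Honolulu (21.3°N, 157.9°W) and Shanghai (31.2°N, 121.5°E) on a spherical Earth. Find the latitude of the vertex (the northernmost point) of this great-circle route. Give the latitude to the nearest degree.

The great circle lies in the plane with unit normal n̂ = (p₁ × p₂)/|p₁ × p₂|.
Here n̂_z ≈ -0.829; the vertex latitude is φ_max = arccos|n̂_z| ≈ 34.0°.

≈ 34°N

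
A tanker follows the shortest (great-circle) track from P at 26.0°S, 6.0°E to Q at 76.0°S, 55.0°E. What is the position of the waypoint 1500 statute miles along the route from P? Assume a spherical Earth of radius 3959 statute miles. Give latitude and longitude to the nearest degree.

≈ 47°S, 13°E

Write both endpoints as unit vectors p₁, p₂ with components (cos φ cos λ, cos φ sin λ, sin φ).
The central angle between the endpoints is δ = arccos(p₁·p₂) ≈ 0.967 rad (55.4°). The total great-circle distance is δ·R ≈ 0.967 × 3959 ≈ 3827 mi, so the target fraction is f = 1500/3827 ≈ 0.392.
Interpolate at f ≈ 0.392 with slerp weights a = sin((1−f)δ)/sin δ ≈ 0.674, b = sin(fδ)/sin δ ≈ 0.449.
p = a·p₁ + b·p₂ ≈ (0.665, 0.152, -0.731); φ = arcsin(p_z) ≈ -47.01°, λ = atan2(p_y, p_x) ≈ 12.91°.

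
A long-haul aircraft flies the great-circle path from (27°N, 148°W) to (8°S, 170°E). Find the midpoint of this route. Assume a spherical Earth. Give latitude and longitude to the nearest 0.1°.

≈ (10.2°N, 170.2°W)

Write both endpoints as unit vectors p₁, p₂ with components (cos φ cos λ, cos φ sin λ, sin φ).
The central angle between the endpoints is δ = arccos(p₁·p₂) ≈ 0.937 rad (53.7°).
Interpolate at f = 1/2 with slerp weights a = sin((1−f)δ)/sin δ ≈ 0.560, b = sin(fδ)/sin δ ≈ 0.560.
p = a·p₁ + b·p₂ ≈ (-0.970, -0.168, 0.176); φ = arcsin(p_z) ≈ 10.16°, λ = atan2(p_y, p_x) ≈ -170.16°.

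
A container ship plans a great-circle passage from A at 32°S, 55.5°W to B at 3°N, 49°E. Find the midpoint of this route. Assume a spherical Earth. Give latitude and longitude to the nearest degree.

≈ 23°S, 3°E

From cos δ = sin φ₁ sin φ₂ + cos φ₁ cos φ₂ cos Δλ, the central angle is δ ≈ 1.813 rad (103.9°).
Interpolate at f = 1/2 with slerp weights a = sin((1−f)δ)/sin δ ≈ 0.811, b = sin(fδ)/sin δ ≈ 0.811.
p = a·p₁ + b·p₂ ≈ (0.921, 0.044, -0.387); φ = arcsin(p_z) ≈ -22.79°, λ = atan2(p_y, p_x) ≈ 2.76°.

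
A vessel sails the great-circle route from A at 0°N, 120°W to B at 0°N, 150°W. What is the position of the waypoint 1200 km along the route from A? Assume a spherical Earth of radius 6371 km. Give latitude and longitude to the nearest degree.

≈ 0°N, 131°W

Write both endpoints as unit vectors p₁, p₂ with components (cos φ cos λ, cos φ sin λ, sin φ).
The central angle between the endpoints is δ = arccos(p₁·p₂) ≈ 0.524 rad (30.0°). The total great-circle distance is δ·R ≈ 0.524 × 6371 ≈ 3336 km, so the target fraction is f = 1200/3336 ≈ 0.360.
Interpolate at f ≈ 0.360 with slerp weights a = sin((1−f)δ)/sin δ ≈ 0.658, b = sin(fδ)/sin δ ≈ 0.374.
p = a·p₁ + b·p₂ ≈ (-0.653, -0.757, 0.000); φ = arcsin(p_z) ≈ 0.00°, λ = atan2(p_y, p_x) ≈ -130.79°.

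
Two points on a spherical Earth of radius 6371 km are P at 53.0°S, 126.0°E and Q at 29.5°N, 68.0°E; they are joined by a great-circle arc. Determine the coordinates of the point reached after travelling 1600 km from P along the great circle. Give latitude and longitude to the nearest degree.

≈ 42°S, 112°E

Convert each endpoint to a unit vector on the sphere (x = cos φ cos λ, y = cos φ sin λ, z = sin φ).
The central angle between the endpoints is δ = arccos(p₁·p₂) ≈ 1.687 rad (96.6°). The total great-circle distance is δ·R ≈ 1.687 × 6371 ≈ 10746 km, so the target fraction is f = 1600/10746 ≈ 0.149.
Interpolate at f ≈ 0.149 with slerp weights a = sin((1−f)δ)/sin δ ≈ 0.998, b = sin(fδ)/sin δ ≈ 0.250.
p = a·p₁ + b·p₂ ≈ (-0.271, 0.688, -0.674); φ = arcsin(p_z) ≈ -42.34°, λ = atan2(p_y, p_x) ≈ 111.53°.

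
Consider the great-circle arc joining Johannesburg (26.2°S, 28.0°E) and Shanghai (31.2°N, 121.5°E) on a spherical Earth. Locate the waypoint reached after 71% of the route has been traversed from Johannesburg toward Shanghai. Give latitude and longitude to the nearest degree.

Write both endpoints as unit vectors p₁, p₂ with components (cos φ cos λ, cos φ sin λ, sin φ).
The central angle between the endpoints is δ = arccos(p₁·p₂) ≈ 1.850 rad (106.0°).
Interpolate at f = 0.71 with slerp weights a = sin((1−f)δ)/sin δ ≈ 0.532, b = sin(fδ)/sin δ ≈ 1.006.
p = a·p₁ + b·p₂ ≈ (-0.028, 0.958, 0.286); φ = arcsin(p_z) ≈ 16.64°, λ = atan2(p_y, p_x) ≈ 91.70°.

≈ 17°N, 92°E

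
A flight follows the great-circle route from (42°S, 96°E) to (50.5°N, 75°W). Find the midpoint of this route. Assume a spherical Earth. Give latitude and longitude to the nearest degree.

≈ (34°N, 55°E)

Write both endpoints as unit vectors p₁, p₂ with components (cos φ cos λ, cos φ sin λ, sin φ).
The central angle between the endpoints is δ = arccos(p₁·p₂) ≈ 2.958 rad (169.5°).
Interpolate at f = 1/2 with slerp weights a = sin((1−f)δ)/sin δ ≈ 5.455, b = sin(fδ)/sin δ ≈ 5.455.
p = a·p₁ + b·p₂ ≈ (0.474, 0.680, 0.559); φ = arcsin(p_z) ≈ 33.99°, λ = atan2(p_y, p_x) ≈ 55.11°.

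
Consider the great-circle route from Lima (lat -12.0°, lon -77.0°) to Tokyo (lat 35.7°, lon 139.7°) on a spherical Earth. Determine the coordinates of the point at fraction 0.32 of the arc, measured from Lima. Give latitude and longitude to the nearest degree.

≈ lat 18°, lon -110°

Convert each endpoint to a unit vector on the sphere (x = cos φ cos λ, y = cos φ sin λ, z = sin φ).
The central angle between the endpoints is δ = arccos(p₁·p₂) ≈ 2.431 rad (139.3°).
Interpolate at f = 0.32 with slerp weights a = sin((1−f)δ)/sin δ ≈ 1.528, b = sin(fδ)/sin δ ≈ 1.076.
p = a·p₁ + b·p₂ ≈ (-0.330, -0.891, 0.310); φ = arcsin(p_z) ≈ 18.08°, λ = atan2(p_y, p_x) ≈ -110.34°.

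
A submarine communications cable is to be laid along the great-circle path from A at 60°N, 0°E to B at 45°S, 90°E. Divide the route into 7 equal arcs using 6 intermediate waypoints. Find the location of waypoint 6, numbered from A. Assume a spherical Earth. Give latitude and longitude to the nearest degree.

Convert each endpoint to a unit vector on the sphere (x = cos φ cos λ, y = cos φ sin λ, z = sin φ).
The central angle between the endpoints is δ = arccos(p₁·p₂) ≈ 2.230 rad (127.8°).
Interpolate at f = 6/7 with slerp weights a = sin((1−f)δ)/sin δ ≈ 0.396, b = sin(fδ)/sin δ ≈ 1.192.
p = a·p₁ + b·p₂ ≈ (0.198, 0.843, -0.500); φ = arcsin(p_z) ≈ -30.00°, λ = atan2(p_y, p_x) ≈ 76.78°.

≈ 30°S, 77°E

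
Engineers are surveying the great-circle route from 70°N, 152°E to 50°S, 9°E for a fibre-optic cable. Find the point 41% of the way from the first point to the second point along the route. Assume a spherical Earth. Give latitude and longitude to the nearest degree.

The haversine formula gives a central angle δ ≈ 2.680 rad (153.6°) between the endpoints.
Interpolate at f = 0.41 with slerp weights a = sin((1−f)δ)/sin δ ≈ 2.246, b = sin(fδ)/sin δ ≈ 2.001.
p = a·p₁ + b·p₂ ≈ (0.592, 0.562, 0.578); φ = arcsin(p_z) ≈ 35.31°, λ = atan2(p_y, p_x) ≈ 43.51°.

≈ 35°N, 44°E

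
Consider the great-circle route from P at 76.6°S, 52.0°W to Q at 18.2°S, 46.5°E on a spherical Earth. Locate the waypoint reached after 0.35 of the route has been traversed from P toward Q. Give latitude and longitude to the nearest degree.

From cos δ = sin φ₁ sin φ₂ + cos φ₁ cos φ₂ cos Δλ, the central angle is δ ≈ 1.296 rad (74.3°).
Interpolate at f = 0.35 with slerp weights a = sin((1−f)δ)/sin δ ≈ 0.775, b = sin(fδ)/sin δ ≈ 0.455.
p = a·p₁ + b·p₂ ≈ (0.408, 0.172, -0.896); φ = arcsin(p_z) ≈ -63.69°, λ = atan2(p_y, p_x) ≈ 22.86°.

≈ 64°S, 23°E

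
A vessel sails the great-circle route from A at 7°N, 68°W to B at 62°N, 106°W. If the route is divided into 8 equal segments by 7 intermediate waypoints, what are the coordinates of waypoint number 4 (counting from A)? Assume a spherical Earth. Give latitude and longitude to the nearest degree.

Write both endpoints as unit vectors p₁, p₂ with components (cos φ cos λ, cos φ sin λ, sin φ).
The central angle between the endpoints is δ = arccos(p₁·p₂) ≈ 1.076 rad (61.7°).
Interpolate at f = 4/8 with slerp weights a = sin((1−f)δ)/sin δ ≈ 0.582, b = sin(fδ)/sin δ ≈ 0.582.
p = a·p₁ + b·p₂ ≈ (0.141, -0.799, 0.585); φ = arcsin(p_z) ≈ 35.81°, λ = atan2(p_y, p_x) ≈ -79.98°.

≈ 36°N, 80°W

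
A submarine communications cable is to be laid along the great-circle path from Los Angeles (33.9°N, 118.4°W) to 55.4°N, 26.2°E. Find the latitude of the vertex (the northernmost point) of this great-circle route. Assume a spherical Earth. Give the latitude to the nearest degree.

≈ 74°N

The great circle lies in the plane with unit normal n̂ = (p₁ × p₂)/|p₁ × p₂|.
Here n̂_z ≈ +0.274; the vertex latitude is φ_max = arccos|n̂_z| ≈ 74.1°.
Check via Clairaut: cos φ_max = |cos φ₁| · sin C = cos(33.9°)·sin(19.3°) ≈ 0.274, again giving ≈ 74.1°.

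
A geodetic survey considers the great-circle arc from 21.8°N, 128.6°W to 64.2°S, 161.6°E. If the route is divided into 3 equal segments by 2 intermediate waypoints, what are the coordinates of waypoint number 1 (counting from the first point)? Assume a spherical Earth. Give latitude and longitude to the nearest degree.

≈ 9°S, 142°W

The haversine formula gives a central angle δ ≈ 1.767 rad (101.2°) between the endpoints.
Interpolate at f = 1/3 with slerp weights a = sin((1−f)δ)/sin δ ≈ 0.942, b = sin(fδ)/sin δ ≈ 0.566.
p = a·p₁ + b·p₂ ≈ (-0.779, -0.606, -0.160); φ = arcsin(p_z) ≈ -9.21°, λ = atan2(p_y, p_x) ≈ -142.15°.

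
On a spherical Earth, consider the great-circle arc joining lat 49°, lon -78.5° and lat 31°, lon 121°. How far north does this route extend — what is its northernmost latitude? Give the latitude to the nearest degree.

The great circle lies in the plane with unit normal n̂ = (p₁ × p₂)/|p₁ × p₂|.
Here n̂_z ≈ -0.190; the vertex latitude is φ_max = arccos|n̂_z| ≈ 79.1°.
Check via Clairaut: cos φ_max = |cos φ₁| · sin C = cos(49.0°)·sin(16.8°) ≈ 0.190, again giving ≈ 79.1°.

≈ 79°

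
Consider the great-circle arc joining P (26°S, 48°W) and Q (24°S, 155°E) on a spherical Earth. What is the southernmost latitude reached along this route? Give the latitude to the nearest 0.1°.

The great circle lies in the plane with unit normal n̂ = (p₁ × p₂)/|p₁ × p₂|.
Here n̂_z ≈ -0.393; the vertex latitude is φ_max = arccos|n̂_z| ≈ 66.9°.
Check via Clairaut: cos φ_max = |cos φ₁| · sin C = cos(26.0°)·sin(154.1°) ≈ 0.393, again giving ≈ 66.9°.

≈ 66.9°S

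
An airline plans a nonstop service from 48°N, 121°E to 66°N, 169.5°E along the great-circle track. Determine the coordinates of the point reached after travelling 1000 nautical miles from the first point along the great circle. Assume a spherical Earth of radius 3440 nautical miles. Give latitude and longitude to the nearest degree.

Write both endpoints as unit vectors p₁, p₂ with components (cos φ cos λ, cos φ sin λ, sin φ).
The central angle between the endpoints is δ = arccos(p₁·p₂) ≈ 0.537 rad (30.8°). The total great-circle distance is δ·R ≈ 0.537 × 3440 ≈ 1847 nmi, so the target fraction is f = 1000/1847 ≈ 0.541.
Interpolate at f ≈ 0.541 with slerp weights a = sin((1−f)δ)/sin δ ≈ 0.477, b = sin(fδ)/sin δ ≈ 0.560.
p = a·p₁ + b·p₂ ≈ (-0.388, 0.315, 0.866); φ = arcsin(p_z) ≈ 60.00°, λ = atan2(p_y, p_x) ≈ 140.96°.

≈ 60°N, 141°E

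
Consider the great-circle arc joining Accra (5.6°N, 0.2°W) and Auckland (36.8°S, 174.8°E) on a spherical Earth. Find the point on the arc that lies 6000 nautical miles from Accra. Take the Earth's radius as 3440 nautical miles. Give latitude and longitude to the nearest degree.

≈ (81°S, 120°E)

From cos δ = sin φ₁ sin φ₂ + cos φ₁ cos φ₂ cos Δλ, the central angle is δ ≈ 2.591 rad (148.5°). The total great-circle distance is δ·R ≈ 2.591 × 3440 ≈ 8914 nmi, so the target fraction is f = 6000/8914 ≈ 0.673.
Interpolate at f ≈ 0.673 with slerp weights a = sin((1−f)δ)/sin δ ≈ 1.433, b = sin(fδ)/sin δ ≈ 1.883.
p = a·p₁ + b·p₂ ≈ (-0.076, 0.132, -0.988); φ = arcsin(p_z) ≈ -81.25°, λ = atan2(p_y, p_x) ≈ 119.98°.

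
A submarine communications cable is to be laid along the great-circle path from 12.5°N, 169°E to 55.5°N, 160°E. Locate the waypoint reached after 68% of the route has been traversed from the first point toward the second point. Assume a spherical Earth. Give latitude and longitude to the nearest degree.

≈ 42°N, 164°E

Convert each endpoint to a unit vector on the sphere (x = cos φ cos λ, y = cos φ sin λ, z = sin φ).
The central angle between the endpoints is δ = arccos(p₁·p₂) ≈ 0.760 rad (43.6°).
Interpolate at f = 0.68 with slerp weights a = sin((1−f)δ)/sin δ ≈ 0.350, b = sin(fδ)/sin δ ≈ 0.717.
p = a·p₁ + b·p₂ ≈ (-0.717, 0.204, 0.667); φ = arcsin(p_z) ≈ 41.82°, λ = atan2(p_y, p_x) ≈ 164.11°.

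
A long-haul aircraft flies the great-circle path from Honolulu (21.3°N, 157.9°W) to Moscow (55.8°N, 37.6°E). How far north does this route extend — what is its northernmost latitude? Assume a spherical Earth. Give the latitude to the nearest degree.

The great circle lies in the plane with unit normal n̂ = (p₁ × p₂)/|p₁ × p₂|.
Here n̂_z ≈ -0.143; the vertex latitude is φ_max = arccos|n̂_z| ≈ 81.8°.
Check via Clairaut: cos φ_max = |cos φ₁| · sin C = cos(21.3°)·sin(8.8°) ≈ 0.143, again giving ≈ 81.8°.

≈ 82°N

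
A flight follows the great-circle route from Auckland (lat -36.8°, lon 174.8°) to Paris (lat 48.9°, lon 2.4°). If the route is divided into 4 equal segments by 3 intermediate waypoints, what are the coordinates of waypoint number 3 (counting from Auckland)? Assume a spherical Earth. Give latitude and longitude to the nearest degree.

The haversine formula gives a central angle δ ≈ 2.909 rad (166.7°) between the endpoints.
Interpolate at f = 3/4 with slerp weights a = sin((1−f)δ)/sin δ ≈ 2.889, b = sin(fδ)/sin δ ≈ 3.559.
p = a·p₁ + b·p₂ ≈ (0.033, 0.308, 0.951); φ = arcsin(p_z) ≈ 71.97°, λ = atan2(p_y, p_x) ≈ 83.82°.

≈ lat 72°, lon 84°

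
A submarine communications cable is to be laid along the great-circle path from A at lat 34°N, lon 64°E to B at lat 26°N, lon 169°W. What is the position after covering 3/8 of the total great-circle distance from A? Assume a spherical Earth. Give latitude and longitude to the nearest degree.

From cos δ = sin φ₁ sin φ₂ + cos φ₁ cos φ₂ cos Δλ, the central angle is δ ≈ 1.776 rad (101.7°).
Interpolate at f = 3/8 with slerp weights a = sin((1−f)δ)/sin δ ≈ 0.915, b = sin(fδ)/sin δ ≈ 0.631.
p = a·p₁ + b·p₂ ≈ (-0.224, 0.573, 0.788); φ = arcsin(p_z) ≈ 52.00°, λ = atan2(p_y, p_x) ≈ 111.36°.

≈ lat 52°N, lon 111°E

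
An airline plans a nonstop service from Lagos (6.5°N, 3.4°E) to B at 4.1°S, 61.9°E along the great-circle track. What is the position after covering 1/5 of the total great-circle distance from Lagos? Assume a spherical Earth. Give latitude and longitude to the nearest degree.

Convert each endpoint to a unit vector on the sphere (x = cos φ cos λ, y = cos φ sin λ, z = sin φ).
The central angle between the endpoints is δ = arccos(p₁·p₂) ≈ 1.036 rad (59.4°).
Interpolate at f = 1/5 with slerp weights a = sin((1−f)δ)/sin δ ≈ 0.857, b = sin(fδ)/sin δ ≈ 0.239.
p = a·p₁ + b·p₂ ≈ (0.962, 0.261, 0.080); φ = arcsin(p_z) ≈ 4.58°, λ = atan2(p_y, p_x) ≈ 15.17°.

≈ 5°N, 15°E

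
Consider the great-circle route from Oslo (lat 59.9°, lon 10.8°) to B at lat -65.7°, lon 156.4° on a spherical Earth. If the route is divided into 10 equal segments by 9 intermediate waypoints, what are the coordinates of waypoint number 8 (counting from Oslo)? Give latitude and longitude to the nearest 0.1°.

≈ lat -51.6°, lon 96.3°

Convert each endpoint to a unit vector on the sphere (x = cos φ cos λ, y = cos φ sin λ, z = sin φ).
The central angle between the endpoints is δ = arccos(p₁·p₂) ≈ 2.854 rad (163.5°).
Interpolate at f = 8/10 with slerp weights a = sin((1−f)δ)/sin δ ≈ 1.901, b = sin(fδ)/sin δ ≈ 2.665.
p = a·p₁ + b·p₂ ≈ (-0.068, 0.618, -0.783); φ = arcsin(p_z) ≈ -51.58°, λ = atan2(p_y, p_x) ≈ 96.29°.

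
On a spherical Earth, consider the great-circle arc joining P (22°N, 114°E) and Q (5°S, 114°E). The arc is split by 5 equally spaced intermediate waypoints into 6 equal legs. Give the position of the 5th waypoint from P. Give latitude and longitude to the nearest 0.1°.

The haversine formula gives a central angle δ ≈ 0.471 rad (27.0°) between the endpoints.
Interpolate at f = 5/6 with slerp weights a = sin((1−f)δ)/sin δ ≈ 0.173, b = sin(fδ)/sin δ ≈ 0.843.
p = a·p₁ + b·p₂ ≈ (-0.407, 0.914, -0.009); φ = arcsin(p_z) ≈ -0.50°, λ = atan2(p_y, p_x) ≈ 114.00°.

≈ (0.5°S, 114.0°E)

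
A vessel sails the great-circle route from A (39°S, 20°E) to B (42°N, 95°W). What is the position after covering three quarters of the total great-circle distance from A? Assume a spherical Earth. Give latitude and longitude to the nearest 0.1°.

From cos δ = sin φ₁ sin φ₂ + cos φ₁ cos φ₂ cos Δλ, the central angle is δ ≈ 2.299 rad (131.7°).
Interpolate at f = 3/4 with slerp weights a = sin((1−f)δ)/sin δ ≈ 0.728, b = sin(fδ)/sin δ ≈ 1.324.
p = a·p₁ + b·p₂ ≈ (0.446, -0.786, 0.428); φ = arcsin(p_z) ≈ 25.31°, λ = atan2(p_y, p_x) ≈ -60.45°.

≈ (25.3°N, 60.4°W)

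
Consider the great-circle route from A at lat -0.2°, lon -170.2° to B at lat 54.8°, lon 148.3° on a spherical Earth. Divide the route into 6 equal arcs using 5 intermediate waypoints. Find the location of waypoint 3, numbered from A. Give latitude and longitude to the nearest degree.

≈ lat 29°, lon 175°

The haversine formula gives a central angle δ ≈ 1.128 rad (64.6°) between the endpoints.
Interpolate at f = 3/6 with slerp weights a = sin((1−f)δ)/sin δ ≈ 0.592, b = sin(fδ)/sin δ ≈ 0.592.
p = a·p₁ + b·p₂ ≈ (-0.873, 0.078, 0.481); φ = arcsin(p_z) ≈ 28.77°, λ = atan2(p_y, p_x) ≈ 174.86°.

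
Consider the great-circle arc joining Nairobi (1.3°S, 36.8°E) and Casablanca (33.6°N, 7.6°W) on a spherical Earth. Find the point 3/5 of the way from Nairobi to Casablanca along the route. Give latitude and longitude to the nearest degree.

From cos δ = sin φ₁ sin φ₂ + cos φ₁ cos φ₂ cos Δλ, the central angle is δ ≈ 0.949 rad (54.4°).
Interpolate at f = 3/5 with slerp weights a = sin((1−f)δ)/sin δ ≈ 0.456, b = sin(fδ)/sin δ ≈ 0.663.
p = a·p₁ + b·p₂ ≈ (0.913, 0.200, 0.357); φ = arcsin(p_z) ≈ 20.90°, λ = atan2(p_y, p_x) ≈ 12.36°.

≈ (21°N, 12°E)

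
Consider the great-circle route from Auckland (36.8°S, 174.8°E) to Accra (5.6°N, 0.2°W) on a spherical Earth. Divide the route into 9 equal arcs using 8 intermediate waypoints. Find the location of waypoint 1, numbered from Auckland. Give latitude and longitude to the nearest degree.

≈ 53°S, 170°E

From cos δ = sin φ₁ sin φ₂ + cos φ₁ cos φ₂ cos Δλ, the central angle is δ ≈ 2.591 rad (148.5°).
Interpolate at f = 1/9 with slerp weights a = sin((1−f)δ)/sin δ ≈ 1.422, b = sin(fδ)/sin δ ≈ 0.543.
p = a·p₁ + b·p₂ ≈ (-0.593, 0.101, -0.799); φ = arcsin(p_z) ≈ -53.00°, λ = atan2(p_y, p_x) ≈ 170.31°.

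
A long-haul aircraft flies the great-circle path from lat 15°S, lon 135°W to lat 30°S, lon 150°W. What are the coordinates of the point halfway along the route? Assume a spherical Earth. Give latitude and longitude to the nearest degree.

≈ lat 23°S, lon 142°W

Write both endpoints as unit vectors p₁, p₂ with components (cos φ cos λ, cos φ sin λ, sin φ).
The central angle between the endpoints is δ = arccos(p₁·p₂) ≈ 0.356 rad (20.4°).
Interpolate at f = 1/2 with slerp weights a = sin((1−f)δ)/sin δ ≈ 0.508, b = sin(fδ)/sin δ ≈ 0.508.
p = a·p₁ + b·p₂ ≈ (-0.728, -0.567, -0.385); φ = arcsin(p_z) ≈ -22.67°, λ = atan2(p_y, p_x) ≈ -142.09°.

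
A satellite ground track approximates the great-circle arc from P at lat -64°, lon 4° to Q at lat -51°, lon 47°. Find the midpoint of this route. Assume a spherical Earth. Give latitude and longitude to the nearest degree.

≈ lat -59°, lon 30°

Convert each endpoint to a unit vector on the sphere (x = cos φ cos λ, y = cos φ sin λ, z = sin φ).
The central angle between the endpoints is δ = arccos(p₁·p₂) ≈ 0.450 rad (25.8°).
Interpolate at f = 1/2 with slerp weights a = sin((1−f)δ)/sin δ ≈ 0.513, b = sin(fδ)/sin δ ≈ 0.513.
p = a·p₁ + b·p₂ ≈ (0.444, 0.252, -0.860); φ = arcsin(p_z) ≈ -59.28°, λ = atan2(p_y, p_x) ≈ 29.53°.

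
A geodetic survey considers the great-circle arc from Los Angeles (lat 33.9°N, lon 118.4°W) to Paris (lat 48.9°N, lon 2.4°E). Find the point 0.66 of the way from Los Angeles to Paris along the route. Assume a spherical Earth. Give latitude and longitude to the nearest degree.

≈ lat 62°N, lon 43°W

Write both endpoints as unit vectors p₁, p₂ with components (cos φ cos λ, cos φ sin λ, sin φ).
The central angle between the endpoints is δ = arccos(p₁·p₂) ≈ 1.429 rad (81.9°).
Interpolate at f = 0.66 with slerp weights a = sin((1−f)δ)/sin δ ≈ 0.472, b = sin(fδ)/sin δ ≈ 0.818.
p = a·p₁ + b·p₂ ≈ (0.351, -0.322, 0.879); φ = arcsin(p_z) ≈ 61.56°, λ = atan2(p_y, p_x) ≈ -42.54°.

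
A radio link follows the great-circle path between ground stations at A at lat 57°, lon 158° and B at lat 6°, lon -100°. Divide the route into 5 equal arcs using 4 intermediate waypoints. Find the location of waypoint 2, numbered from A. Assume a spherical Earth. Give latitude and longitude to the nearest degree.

Convert each endpoint to a unit vector on the sphere (x = cos φ cos λ, y = cos φ sin λ, z = sin φ).
The central angle between the endpoints is δ = arccos(p₁·p₂) ≈ 1.596 rad (91.4°).
Interpolate at f = 2/5 with slerp weights a = sin((1−f)δ)/sin δ ≈ 0.818, b = sin(fδ)/sin δ ≈ 0.596.
p = a·p₁ + b·p₂ ≈ (-0.516, -0.417, 0.748); φ = arcsin(p_z) ≈ 48.44°, λ = atan2(p_y, p_x) ≈ -141.07°.

≈ lat 48°, lon -141°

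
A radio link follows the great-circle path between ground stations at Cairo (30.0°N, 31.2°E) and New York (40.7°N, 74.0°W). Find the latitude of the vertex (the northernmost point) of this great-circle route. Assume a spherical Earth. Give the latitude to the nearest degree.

≈ 50°N

The great circle lies in the plane with unit normal n̂ = (p₁ × p₂)/|p₁ × p₂|.
Here n̂_z ≈ -0.641; the vertex latitude is φ_max = arccos|n̂_z| ≈ 50.1°.
Check via Clairaut: cos φ_max = |cos φ₁| · sin C = cos(30.0°)·sin(47.8°) ≈ 0.641, again giving ≈ 50.1°.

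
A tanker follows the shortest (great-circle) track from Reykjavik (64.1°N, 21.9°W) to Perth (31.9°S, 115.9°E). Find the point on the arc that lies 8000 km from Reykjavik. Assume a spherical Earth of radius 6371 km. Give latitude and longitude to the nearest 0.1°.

≈ 29.3°N, 88.1°E

Write both endpoints as unit vectors p₁, p₂ with components (cos φ cos λ, cos φ sin λ, sin φ).
The central angle between the endpoints is δ = arccos(p₁·p₂) ≈ 2.419 rad (138.6°). The total great-circle distance is δ·R ≈ 2.419 × 6371 ≈ 15411 km, so the target fraction is f = 8000/15411 ≈ 0.519.
Interpolate at f ≈ 0.519 with slerp weights a = sin((1−f)δ)/sin δ ≈ 1.388, b = sin(fδ)/sin δ ≈ 1.438.
p = a·p₁ + b·p₂ ≈ (0.030, 0.872, 0.489); φ = arcsin(p_z) ≈ 29.28°, λ = atan2(p_y, p_x) ≈ 88.06°.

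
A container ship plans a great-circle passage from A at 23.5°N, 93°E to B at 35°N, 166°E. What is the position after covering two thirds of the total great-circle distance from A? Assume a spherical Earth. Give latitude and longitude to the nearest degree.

Write both endpoints as unit vectors p₁, p₂ with components (cos φ cos λ, cos φ sin λ, sin φ).
The central angle between the endpoints is δ = arccos(p₁·p₂) ≈ 1.106 rad (63.4°).
Interpolate at f = 2/3 with slerp weights a = sin((1−f)δ)/sin δ ≈ 0.403, b = sin(fδ)/sin δ ≈ 0.752.
p = a·p₁ + b·p₂ ≈ (-0.617, 0.518, 0.592); φ = arcsin(p_z) ≈ 36.31°, λ = atan2(p_y, p_x) ≈ 139.98°.

≈ 36°N, 140°E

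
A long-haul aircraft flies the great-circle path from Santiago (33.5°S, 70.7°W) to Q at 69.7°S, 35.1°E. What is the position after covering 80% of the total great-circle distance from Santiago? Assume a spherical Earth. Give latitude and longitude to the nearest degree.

≈ 72°S, 4°W

Convert each endpoint to a unit vector on the sphere (x = cos φ cos λ, y = cos φ sin λ, z = sin φ).
The central angle between the endpoints is δ = arccos(p₁·p₂) ≈ 1.116 rad (64.0°).
Interpolate at f = 0.80 with slerp weights a = sin((1−f)δ)/sin δ ≈ 0.246, b = sin(fδ)/sin δ ≈ 0.867.
p = a·p₁ + b·p₂ ≈ (0.314, -0.021, -0.949); φ = arcsin(p_z) ≈ -71.66°, λ = atan2(p_y, p_x) ≈ -3.82°.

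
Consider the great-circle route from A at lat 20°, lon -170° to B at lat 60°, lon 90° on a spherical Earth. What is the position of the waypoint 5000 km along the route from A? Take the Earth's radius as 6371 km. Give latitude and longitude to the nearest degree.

≈ lat 55°, lon 152°

Convert each endpoint to a unit vector on the sphere (x = cos φ cos λ, y = cos φ sin λ, z = sin φ).
The central angle between the endpoints is δ = arccos(p₁·p₂) ≈ 1.355 rad (77.6°). The total great-circle distance is δ·R ≈ 1.355 × 6371 ≈ 8630 km, so the target fraction is f = 5000/8630 ≈ 0.579.
Interpolate at f ≈ 0.579 with slerp weights a = sin((1−f)δ)/sin δ ≈ 0.552, b = sin(fδ)/sin δ ≈ 0.724.
p = a·p₁ + b·p₂ ≈ (-0.511, 0.272, 0.815); φ = arcsin(p_z) ≈ 54.64°, λ = atan2(p_y, p_x) ≈ 152.01°.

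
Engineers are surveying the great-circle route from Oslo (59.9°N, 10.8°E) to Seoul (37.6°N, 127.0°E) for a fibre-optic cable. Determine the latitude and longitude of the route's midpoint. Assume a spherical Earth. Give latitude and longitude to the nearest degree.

≈ 64°N, 89°E

Write both endpoints as unit vectors p₁, p₂ with components (cos φ cos λ, cos φ sin λ, sin φ).
The central angle between the endpoints is δ = arccos(p₁·p₂) ≈ 1.211 rad (69.4°).
Interpolate at f = 1/2 with slerp weights a = sin((1−f)δ)/sin δ ≈ 0.608, b = sin(fδ)/sin δ ≈ 0.608.
p = a·p₁ + b·p₂ ≈ (0.010, 0.442, 0.897); φ = arcsin(p_z) ≈ 63.77°, λ = atan2(p_y, p_x) ≈ 88.75°.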